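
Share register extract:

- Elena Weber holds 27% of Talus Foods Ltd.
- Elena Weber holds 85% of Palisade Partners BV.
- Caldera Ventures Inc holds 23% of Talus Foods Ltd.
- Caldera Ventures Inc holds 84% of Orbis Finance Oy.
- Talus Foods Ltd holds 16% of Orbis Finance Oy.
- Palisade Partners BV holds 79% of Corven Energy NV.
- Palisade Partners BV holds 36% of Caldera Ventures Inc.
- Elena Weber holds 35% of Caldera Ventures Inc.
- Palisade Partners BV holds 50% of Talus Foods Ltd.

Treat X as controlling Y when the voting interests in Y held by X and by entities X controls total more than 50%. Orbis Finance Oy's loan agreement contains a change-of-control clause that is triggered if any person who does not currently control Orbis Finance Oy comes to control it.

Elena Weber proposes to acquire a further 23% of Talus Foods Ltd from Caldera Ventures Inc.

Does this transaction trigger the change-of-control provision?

The purchase adds only to Elena's holdings (Caldera's stake shrinks), so Elena is the only person who could newly come to control Orbis.
Elena holds 85% of Palisade, so Elena controls Palisade.
Elena and Palisade together hold 35% + 36% = 71% of Caldera, so Elena controls Caldera.
Elena and Palisade and Caldera together hold 27% + 50% + 23% = 100% of Talus, so Elena controls Talus.
Caldera and Talus together hold 84% + 16% = 100% of Orbis, so Elena controls Orbis.
So Elena already controls Orbis before the transaction.
After the purchase, Elena's direct stake in Talus rises to 27% + 23% = 50%, and Caldera's stake falls to 0%.
Elena controlled Orbis already, so this is not a new person acquiring control; every other person's position is unchanged or reduced.
No new person acquires control, so the clause is not triggered.

No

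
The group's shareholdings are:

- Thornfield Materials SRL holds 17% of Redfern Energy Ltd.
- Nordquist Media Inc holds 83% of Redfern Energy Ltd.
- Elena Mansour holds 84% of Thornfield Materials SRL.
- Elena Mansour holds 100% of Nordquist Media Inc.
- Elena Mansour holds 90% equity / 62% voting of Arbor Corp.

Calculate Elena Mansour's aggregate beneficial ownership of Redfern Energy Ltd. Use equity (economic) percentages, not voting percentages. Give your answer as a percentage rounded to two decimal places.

Elena reaches Redfern along 2 paths.
Via Nordquist: 100% × 83% = 83%.
Via Thornfield: 84% × 17% = 14.28%.
Total: 83% + 14.28% = 97.28%.

97.28%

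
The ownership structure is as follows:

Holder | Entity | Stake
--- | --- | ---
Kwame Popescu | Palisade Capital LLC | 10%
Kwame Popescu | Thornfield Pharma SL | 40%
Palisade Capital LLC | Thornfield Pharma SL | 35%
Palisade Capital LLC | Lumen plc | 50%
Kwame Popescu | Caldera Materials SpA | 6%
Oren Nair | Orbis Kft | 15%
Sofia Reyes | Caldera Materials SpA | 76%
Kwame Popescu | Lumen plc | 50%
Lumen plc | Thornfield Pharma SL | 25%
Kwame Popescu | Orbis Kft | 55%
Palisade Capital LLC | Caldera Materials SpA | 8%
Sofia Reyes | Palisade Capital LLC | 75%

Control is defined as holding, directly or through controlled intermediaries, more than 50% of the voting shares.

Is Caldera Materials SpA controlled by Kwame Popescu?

Kwame holds 55% of Orbis, so Kwame controls Orbis.
In Caldera, Kwame's side holds only 6%, not > 50%.
So Kwame does not control Caldera.

No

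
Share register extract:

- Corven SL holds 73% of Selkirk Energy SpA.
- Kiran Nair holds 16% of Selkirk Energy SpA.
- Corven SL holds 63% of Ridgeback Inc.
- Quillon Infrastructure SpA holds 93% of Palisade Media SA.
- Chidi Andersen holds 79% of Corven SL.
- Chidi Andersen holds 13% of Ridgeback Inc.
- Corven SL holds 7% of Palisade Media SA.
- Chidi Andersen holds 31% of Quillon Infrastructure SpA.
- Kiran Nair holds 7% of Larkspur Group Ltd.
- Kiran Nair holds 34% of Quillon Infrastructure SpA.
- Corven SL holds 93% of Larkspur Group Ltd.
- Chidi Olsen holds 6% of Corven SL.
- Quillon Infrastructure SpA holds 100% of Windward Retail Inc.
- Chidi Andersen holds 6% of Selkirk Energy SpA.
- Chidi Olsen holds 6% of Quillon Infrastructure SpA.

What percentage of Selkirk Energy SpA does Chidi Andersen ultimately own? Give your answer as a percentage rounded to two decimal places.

63.67%

Chidi Andersen reaches Selkirk along 2 paths.
Direct stake: 6% = 6%.
Via Corven: 79% × 73% = 57.67%.
Total: 6% + 57.67% = 63.67%.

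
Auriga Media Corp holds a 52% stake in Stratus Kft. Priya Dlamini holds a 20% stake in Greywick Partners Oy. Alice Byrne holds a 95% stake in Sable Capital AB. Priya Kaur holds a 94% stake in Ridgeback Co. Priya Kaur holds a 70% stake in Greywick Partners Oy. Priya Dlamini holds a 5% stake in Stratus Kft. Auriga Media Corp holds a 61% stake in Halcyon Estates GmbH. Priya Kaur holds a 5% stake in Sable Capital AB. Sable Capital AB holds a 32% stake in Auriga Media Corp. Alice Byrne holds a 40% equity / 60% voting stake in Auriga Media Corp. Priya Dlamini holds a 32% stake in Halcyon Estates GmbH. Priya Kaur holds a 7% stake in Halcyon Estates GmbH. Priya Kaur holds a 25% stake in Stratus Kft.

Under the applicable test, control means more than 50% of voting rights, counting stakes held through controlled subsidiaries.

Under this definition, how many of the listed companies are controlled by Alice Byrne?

Alice holds 95% of Sable, so Alice controls Sable.
Sable and Alice together hold 32% + 60% = 92% of Auriga, so Alice controls Auriga.
Auriga holds 61% of Halcyon, so Alice controls Halcyon.
Auriga holds 52% of Stratus, so Alice controls Stratus.
No other company's threshold is met.
Alice controls 4 companies.

4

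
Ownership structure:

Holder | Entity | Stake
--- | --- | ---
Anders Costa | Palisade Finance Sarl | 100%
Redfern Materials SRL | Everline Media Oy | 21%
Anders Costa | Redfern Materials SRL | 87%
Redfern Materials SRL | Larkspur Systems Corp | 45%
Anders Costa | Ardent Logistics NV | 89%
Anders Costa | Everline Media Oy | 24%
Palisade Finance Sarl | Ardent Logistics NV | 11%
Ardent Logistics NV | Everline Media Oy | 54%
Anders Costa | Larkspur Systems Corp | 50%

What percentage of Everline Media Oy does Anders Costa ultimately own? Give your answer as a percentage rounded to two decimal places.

96.27%

Anders reaches Everline along 4 paths.
Direct stake: 24% = 24%.
Via Palisade → Ardent: 100% × 11% × 54% = 5.94%.
Via Ardent: 89% × 54% = 48.06%.
Via Redfern: 87% × 21% = 18.27%.
Total: 24% + 5.94% + 48.06% + 18.27% = 96.27%.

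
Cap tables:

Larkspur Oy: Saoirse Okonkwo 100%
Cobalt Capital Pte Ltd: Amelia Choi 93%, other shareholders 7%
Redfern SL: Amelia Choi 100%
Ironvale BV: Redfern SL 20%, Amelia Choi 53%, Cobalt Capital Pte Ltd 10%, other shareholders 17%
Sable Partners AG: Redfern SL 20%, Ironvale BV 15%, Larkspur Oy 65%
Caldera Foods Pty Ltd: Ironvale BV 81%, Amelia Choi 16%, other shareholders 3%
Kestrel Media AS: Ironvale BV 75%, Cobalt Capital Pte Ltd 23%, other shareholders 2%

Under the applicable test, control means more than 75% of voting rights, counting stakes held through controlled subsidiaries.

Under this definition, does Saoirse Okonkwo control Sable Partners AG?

Saoirse holds 100% of Larkspur, so Saoirse controls Larkspur.
In Sable, Saoirse's side holds only 65%, not > 75%.
So Saoirse does not control Sable.

No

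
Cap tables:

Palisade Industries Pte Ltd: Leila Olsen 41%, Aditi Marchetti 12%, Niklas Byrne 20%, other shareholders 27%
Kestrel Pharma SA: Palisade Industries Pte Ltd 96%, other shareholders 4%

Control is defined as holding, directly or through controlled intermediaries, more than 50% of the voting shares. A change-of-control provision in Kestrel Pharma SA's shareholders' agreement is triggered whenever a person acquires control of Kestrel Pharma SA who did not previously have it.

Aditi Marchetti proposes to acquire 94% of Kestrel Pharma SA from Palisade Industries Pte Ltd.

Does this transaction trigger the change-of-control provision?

The purchase adds only to Aditi's holdings (Palisade's stake shrinks), so Aditi is the only person who could newly come to control Kestrel.
Aditi's largest direct stake is 12% in Palisade, which does not meet the threshold, so Aditi controls no company.
Neither Aditi nor any entity Aditi controls holds any voting interest in Kestrel.
So before the transaction, Aditi does not control Kestrel.
After the purchase, Aditi holds 94% of Kestrel directly, and Palisade's stake falls to 2%.
Aditi holds 94% of Kestrel, so Aditi controls Kestrel.
Aditi did not control Kestrel before and does after, so the clause is triggered.

Yes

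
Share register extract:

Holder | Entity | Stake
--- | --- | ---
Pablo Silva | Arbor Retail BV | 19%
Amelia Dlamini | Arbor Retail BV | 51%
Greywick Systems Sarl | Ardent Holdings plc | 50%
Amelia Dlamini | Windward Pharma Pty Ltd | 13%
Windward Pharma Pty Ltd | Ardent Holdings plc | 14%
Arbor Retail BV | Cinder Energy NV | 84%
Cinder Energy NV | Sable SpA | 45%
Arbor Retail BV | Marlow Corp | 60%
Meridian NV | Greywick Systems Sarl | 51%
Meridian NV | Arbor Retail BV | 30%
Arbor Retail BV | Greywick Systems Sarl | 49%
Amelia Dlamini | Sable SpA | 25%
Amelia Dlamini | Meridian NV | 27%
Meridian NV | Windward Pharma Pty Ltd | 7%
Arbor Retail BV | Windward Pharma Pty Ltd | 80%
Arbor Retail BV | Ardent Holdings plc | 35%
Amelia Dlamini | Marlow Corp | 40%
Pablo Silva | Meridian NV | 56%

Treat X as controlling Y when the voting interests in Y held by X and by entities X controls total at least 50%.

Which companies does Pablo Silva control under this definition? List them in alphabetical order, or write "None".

Ardent Holdings plc, Greywick Systems Sarl, Meridian NV

Pablo holds 56% of Meridian, so Pablo controls Meridian.
Meridian holds 51% of Greywick, so Pablo controls Greywick.
Greywick holds 50% of Ardent, so Pablo controls Ardent.
No other company's threshold is met.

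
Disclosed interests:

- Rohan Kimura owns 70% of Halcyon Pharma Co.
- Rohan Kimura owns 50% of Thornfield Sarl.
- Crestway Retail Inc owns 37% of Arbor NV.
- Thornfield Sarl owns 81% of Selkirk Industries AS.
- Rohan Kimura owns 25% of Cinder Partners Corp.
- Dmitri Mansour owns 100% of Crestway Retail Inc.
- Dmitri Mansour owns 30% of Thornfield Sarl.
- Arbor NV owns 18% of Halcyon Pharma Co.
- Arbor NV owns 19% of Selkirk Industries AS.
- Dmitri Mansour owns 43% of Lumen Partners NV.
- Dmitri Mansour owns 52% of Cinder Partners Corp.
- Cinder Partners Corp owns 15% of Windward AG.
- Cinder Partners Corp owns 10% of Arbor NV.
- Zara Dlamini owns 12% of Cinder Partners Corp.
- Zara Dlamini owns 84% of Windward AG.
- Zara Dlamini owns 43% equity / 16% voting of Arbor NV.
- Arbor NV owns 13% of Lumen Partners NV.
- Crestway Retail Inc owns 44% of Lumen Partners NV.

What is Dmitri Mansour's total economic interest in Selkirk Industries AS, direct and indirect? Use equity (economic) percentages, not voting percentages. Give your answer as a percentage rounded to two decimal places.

32.32%

Dmitri reaches Selkirk along 3 paths.
Via Thornfield: 30% × 81% = 24.3%.
Via Crestway → Arbor: 100% × 37% × 19% = 7.03%.
Via Cinder → Arbor: 52% × 10% × 19% = 0.988%.
Total: 24.3% + 7.03% + 0.988% = 32.318%.
Rounded: 32.32%.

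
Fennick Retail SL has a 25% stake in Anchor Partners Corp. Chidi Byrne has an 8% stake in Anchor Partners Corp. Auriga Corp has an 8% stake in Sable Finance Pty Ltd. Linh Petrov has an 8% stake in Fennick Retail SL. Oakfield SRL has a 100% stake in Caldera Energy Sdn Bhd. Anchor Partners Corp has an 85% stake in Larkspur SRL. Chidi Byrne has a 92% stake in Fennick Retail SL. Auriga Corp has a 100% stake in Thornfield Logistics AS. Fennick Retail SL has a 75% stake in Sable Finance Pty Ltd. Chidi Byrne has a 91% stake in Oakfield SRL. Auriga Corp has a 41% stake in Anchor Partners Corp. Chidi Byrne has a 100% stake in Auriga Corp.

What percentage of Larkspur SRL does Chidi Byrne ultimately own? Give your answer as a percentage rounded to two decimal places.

Chidi reaches Larkspur along 3 paths.
Via Anchor: 8% × 85% = 6.8%.
Via Fennick → Anchor: 92% × 25% × 85% = 19.55%.
Via Auriga → Anchor: 100% × 41% × 85% = 34.85%.
Total: 6.8% + 19.55% + 34.85% = 61.2%.
Rounded: 61.20%.

61.20%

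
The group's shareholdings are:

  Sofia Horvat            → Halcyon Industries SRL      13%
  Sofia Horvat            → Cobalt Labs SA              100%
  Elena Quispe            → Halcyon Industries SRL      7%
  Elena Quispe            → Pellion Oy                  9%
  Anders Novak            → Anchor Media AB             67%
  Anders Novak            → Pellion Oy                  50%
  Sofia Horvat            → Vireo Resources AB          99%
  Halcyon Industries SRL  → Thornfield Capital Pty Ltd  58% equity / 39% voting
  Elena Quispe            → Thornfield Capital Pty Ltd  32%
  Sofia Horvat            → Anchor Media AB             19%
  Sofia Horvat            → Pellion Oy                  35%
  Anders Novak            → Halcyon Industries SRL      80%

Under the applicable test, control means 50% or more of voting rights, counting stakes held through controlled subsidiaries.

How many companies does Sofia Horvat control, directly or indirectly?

Sofia holds 99% of Vireo, so Sofia controls Vireo.
Sofia holds 100% of Cobalt, so Sofia controls Cobalt.
No other company's threshold is met.
Sofia controls 2 companies.

2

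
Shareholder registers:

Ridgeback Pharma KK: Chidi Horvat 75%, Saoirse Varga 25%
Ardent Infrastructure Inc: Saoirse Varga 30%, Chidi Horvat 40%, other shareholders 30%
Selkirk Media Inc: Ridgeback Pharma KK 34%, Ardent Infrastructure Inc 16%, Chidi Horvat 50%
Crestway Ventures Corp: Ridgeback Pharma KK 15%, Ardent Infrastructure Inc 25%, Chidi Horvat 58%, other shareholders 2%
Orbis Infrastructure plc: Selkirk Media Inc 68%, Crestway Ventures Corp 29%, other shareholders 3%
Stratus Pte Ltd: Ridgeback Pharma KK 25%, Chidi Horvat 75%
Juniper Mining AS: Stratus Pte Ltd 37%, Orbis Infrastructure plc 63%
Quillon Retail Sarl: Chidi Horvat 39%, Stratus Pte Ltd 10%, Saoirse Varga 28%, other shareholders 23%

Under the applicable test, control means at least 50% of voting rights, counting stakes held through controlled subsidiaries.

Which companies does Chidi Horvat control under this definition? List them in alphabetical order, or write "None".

Crestway Ventures Corp, Juniper Mining AS, Orbis Infrastructure plc, Ridgeback Pharma KK, Selkirk Media Inc, Stratus Pte Ltd

Chidi holds 75% of Ridgeback, so Chidi controls Ridgeback.
Ridgeback and Chidi together hold 34% + 50% = 84% of Selkirk, so Chidi controls Selkirk.
Ridgeback and Chidi together hold 15% + 58% = 73% of Crestway, so Chidi controls Crestway.
Selkirk and Crestway together hold 68% + 29% = 97% of Orbis, so Chidi controls Orbis.
Ridgeback and Chidi together hold 25% + 75% = 100% of Stratus, so Chidi controls Stratus.
Stratus and Orbis together hold 37% + 63% = 100% of Juniper, so Chidi controls Juniper.
No other company's threshold is met.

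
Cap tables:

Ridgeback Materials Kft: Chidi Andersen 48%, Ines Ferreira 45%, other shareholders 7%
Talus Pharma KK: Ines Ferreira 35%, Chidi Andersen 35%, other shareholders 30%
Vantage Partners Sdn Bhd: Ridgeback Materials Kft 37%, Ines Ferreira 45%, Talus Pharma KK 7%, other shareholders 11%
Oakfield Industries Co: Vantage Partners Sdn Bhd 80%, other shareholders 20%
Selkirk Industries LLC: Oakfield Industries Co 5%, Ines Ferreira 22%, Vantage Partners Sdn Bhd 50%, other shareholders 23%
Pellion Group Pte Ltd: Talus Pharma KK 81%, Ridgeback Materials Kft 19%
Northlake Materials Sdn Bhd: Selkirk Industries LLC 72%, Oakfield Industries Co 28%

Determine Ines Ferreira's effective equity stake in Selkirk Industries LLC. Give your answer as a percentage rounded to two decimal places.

Ines reaches Selkirk along 7 paths.
Via Ridgeback → Vantage → Oakfield: 45% × 37% × 80% × 5% = 0.666%.
Via Vantage → Oakfield: 45% × 80% × 5% = 1.8%.
Via Talus → Vantage → Oakfield: 35% × 7% × 80% × 5% = 0.098%.
Direct stake: 22% = 22%.
Via Ridgeback → Vantage: 45% × 37% × 50% = 8.325%.
Via Vantage: 45% × 50% = 22.5%.
Via Talus → Vantage: 35% × 7% × 50% = 1.225%.
Total: 0.666% + 1.8% + 0.098% + 22% + 8.325% + 22.5% + 1.225% = 56.614%.
Rounded: 56.61%.

56.61%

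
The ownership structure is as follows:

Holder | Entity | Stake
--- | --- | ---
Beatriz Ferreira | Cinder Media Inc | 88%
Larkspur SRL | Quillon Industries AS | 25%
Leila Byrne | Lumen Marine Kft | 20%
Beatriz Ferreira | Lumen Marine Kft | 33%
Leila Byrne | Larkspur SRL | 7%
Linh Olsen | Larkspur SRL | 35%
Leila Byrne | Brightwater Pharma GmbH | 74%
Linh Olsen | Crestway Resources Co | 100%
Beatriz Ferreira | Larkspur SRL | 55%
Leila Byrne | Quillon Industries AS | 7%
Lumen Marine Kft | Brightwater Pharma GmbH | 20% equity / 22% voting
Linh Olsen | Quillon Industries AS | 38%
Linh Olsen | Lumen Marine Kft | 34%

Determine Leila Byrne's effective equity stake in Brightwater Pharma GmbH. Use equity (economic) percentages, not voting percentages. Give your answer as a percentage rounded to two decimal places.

78.00%

Leila reaches Brightwater along 2 paths.
Via Lumen: 20% × 20% = 4%.
Direct stake: 74% = 74%.
Total: 4% + 74% = 78%.
Rounded: 78.00%.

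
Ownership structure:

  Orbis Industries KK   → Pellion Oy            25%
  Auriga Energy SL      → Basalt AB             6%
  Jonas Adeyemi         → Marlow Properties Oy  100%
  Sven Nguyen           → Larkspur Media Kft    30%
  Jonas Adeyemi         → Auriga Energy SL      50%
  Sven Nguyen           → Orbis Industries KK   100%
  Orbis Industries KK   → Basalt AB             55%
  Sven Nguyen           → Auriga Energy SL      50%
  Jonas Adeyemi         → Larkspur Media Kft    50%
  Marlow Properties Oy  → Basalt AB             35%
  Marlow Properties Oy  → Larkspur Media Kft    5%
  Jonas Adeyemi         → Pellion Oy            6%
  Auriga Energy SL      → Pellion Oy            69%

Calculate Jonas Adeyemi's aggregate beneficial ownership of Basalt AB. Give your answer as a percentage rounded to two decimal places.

Jonas reaches Basalt along 2 paths.
Via Marlow: 100% × 35% = 35%.
Via Auriga: 50% × 6% = 3%.
Total: 35% + 3% = 38%.
Rounded: 38.00%.

38.00%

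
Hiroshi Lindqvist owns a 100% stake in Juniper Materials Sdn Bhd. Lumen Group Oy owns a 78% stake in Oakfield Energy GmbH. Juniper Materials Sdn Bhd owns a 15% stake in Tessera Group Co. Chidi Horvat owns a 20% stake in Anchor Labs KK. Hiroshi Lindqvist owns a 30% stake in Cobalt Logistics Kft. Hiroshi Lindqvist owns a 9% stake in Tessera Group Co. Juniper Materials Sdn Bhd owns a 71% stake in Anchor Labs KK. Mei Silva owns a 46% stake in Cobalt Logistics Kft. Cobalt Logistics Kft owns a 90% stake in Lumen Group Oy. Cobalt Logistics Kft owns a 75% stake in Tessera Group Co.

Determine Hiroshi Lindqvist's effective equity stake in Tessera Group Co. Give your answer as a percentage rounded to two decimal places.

Hiroshi reaches Tessera along 3 paths.
Via Cobalt: 30% × 75% = 22.5%.
Via Juniper: 100% × 15% = 15%.
Direct stake: 9% = 9%.
Total: 22.5% + 15% + 9% = 46.5%.
Rounded: 46.50%.

46.50%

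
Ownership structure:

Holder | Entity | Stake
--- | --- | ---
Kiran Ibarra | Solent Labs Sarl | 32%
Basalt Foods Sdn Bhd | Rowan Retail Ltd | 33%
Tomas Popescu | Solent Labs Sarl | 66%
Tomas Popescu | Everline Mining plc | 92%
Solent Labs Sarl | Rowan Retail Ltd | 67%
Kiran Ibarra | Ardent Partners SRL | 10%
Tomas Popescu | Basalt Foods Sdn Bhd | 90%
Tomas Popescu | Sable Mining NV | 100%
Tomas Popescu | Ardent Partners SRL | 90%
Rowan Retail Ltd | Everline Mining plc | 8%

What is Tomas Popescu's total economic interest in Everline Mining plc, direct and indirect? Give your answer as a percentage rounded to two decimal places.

Tomas reaches Everline along 3 paths.
Direct stake: 92% = 92%.
Via Basalt → Rowan: 90% × 33% × 8% = 2.376%.
Via Solent → Rowan: 66% × 67% × 8% = 3.5376%.
Total: 92% + 2.376% + 3.5376% = 97.9136%.
Rounded: 97.91%.

97.91%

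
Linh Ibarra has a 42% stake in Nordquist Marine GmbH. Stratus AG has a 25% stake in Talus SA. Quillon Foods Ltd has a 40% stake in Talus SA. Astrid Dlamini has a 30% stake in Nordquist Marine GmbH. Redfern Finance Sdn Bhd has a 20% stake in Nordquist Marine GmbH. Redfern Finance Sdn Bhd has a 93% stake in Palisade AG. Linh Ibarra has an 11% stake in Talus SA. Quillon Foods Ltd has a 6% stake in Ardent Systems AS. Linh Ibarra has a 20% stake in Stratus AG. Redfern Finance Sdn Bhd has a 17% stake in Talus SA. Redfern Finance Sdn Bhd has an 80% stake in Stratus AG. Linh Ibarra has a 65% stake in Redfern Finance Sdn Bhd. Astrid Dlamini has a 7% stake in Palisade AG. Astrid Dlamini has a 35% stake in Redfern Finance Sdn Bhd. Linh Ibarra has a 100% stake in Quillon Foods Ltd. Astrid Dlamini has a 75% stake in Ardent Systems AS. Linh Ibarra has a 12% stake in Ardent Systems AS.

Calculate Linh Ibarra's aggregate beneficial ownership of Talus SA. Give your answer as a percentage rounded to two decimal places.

80.05%

Linh reaches Talus along 5 paths.
Via Redfern: 65% × 17% = 11.05%.
Via Redfern → Stratus: 65% × 80% × 25% = 13%.
Via Stratus: 20% × 25% = 5%.
Via Quillon: 100% × 40% = 40%.
Direct stake: 11% = 11%.
Total: 11.05% + 13% + 5% + 40% + 11% = 80.05%.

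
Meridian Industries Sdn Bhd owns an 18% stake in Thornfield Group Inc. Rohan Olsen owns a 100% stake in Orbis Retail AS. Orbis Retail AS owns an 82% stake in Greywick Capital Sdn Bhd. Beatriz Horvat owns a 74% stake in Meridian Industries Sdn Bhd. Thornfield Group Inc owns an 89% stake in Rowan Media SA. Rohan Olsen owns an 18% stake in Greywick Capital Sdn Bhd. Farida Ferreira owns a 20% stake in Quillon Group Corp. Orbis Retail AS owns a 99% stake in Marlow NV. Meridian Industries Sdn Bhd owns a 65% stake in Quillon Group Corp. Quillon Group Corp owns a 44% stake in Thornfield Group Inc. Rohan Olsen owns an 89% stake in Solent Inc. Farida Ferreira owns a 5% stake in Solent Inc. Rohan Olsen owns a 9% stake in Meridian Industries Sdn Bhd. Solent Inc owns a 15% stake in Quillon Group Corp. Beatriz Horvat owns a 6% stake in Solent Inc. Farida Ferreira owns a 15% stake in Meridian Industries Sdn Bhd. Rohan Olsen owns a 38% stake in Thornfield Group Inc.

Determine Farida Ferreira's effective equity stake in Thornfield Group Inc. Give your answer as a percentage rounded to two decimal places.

16.12%

Farida reaches Thornfield along 4 paths.
Via Meridian → Quillon: 15% × 65% × 44% = 4.29%.
Via Solent → Quillon: 5% × 15% × 44% = 0.33%.
Via Quillon: 20% × 44% = 8.8%.
Via Meridian: 15% × 18% = 2.7%.
Total: 4.29% + 0.33% + 8.8% + 2.7% = 16.12%.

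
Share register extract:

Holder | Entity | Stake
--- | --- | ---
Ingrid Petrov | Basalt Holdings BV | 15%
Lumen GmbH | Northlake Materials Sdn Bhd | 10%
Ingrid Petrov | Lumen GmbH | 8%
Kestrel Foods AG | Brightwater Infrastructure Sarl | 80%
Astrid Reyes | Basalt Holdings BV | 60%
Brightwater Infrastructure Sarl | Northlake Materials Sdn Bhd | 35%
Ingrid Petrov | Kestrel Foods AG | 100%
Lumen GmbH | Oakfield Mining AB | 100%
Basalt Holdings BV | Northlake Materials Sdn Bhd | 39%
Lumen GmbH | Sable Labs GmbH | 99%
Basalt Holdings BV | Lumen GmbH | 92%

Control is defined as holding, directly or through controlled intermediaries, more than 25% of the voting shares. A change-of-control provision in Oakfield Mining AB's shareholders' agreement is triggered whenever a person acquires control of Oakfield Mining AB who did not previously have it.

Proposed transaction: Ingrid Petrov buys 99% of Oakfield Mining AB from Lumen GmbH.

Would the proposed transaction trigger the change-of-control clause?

Yes

The purchase adds only to Ingrid's holdings (Lumen's stake shrinks), so Ingrid is the only person who could newly come to control Oakfield.
Ingrid holds 100% of Kestrel, so Ingrid controls Kestrel.
Kestrel holds 80% of Brightwater, so Ingrid controls Brightwater.
Brightwater holds 35% of Northlake, so Ingrid controls Northlake.
Neither Ingrid nor any entity Ingrid controls holds any voting interest in Oakfield.
So before the transaction, Ingrid does not control Oakfield.
After the purchase, Ingrid holds 99% of Oakfield directly, and Lumen's stake falls to 1%.
Ingrid holds 99% of Oakfield, so Ingrid controls Oakfield.
Ingrid did not control Oakfield before and does after, so the clause is triggered.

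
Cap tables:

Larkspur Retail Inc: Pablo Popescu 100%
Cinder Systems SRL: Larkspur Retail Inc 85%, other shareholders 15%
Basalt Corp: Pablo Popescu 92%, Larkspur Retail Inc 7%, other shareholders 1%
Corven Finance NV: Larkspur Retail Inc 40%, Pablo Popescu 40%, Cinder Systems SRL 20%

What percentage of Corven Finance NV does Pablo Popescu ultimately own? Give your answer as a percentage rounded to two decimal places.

97.00%

Pablo reaches Corven along 3 paths.
Via Larkspur: 100% × 40% = 40%.
Direct stake: 40% = 40%.
Via Larkspur → Cinder: 100% × 85% × 20% = 17%.
Total: 40% + 40% + 17% = 97%.
Rounded: 97.00%.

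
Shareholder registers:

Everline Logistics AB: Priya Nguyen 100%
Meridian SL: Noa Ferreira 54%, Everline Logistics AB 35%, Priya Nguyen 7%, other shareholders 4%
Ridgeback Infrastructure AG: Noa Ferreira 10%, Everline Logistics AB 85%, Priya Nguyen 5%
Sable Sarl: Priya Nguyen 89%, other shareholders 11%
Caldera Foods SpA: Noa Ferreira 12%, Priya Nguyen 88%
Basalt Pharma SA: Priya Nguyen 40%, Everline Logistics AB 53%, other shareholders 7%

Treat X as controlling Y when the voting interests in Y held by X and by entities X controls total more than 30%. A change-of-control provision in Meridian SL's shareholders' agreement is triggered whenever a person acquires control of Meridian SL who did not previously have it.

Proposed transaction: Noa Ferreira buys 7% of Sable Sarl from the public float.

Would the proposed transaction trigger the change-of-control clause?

No

The purchase changes only Noa's holdings, so Noa is the only person who could newly come to control Meridian.
Noa holds 54% of Meridian, so Noa controls Meridian.
So Noa already controls Meridian before the transaction.
After the purchase, Noa holds 7% of Sable directly.
Noa controlled Meridian already, so this is not a new person acquiring control; every other person's position is unchanged or reduced.
No new person acquires control, so the clause is not triggered.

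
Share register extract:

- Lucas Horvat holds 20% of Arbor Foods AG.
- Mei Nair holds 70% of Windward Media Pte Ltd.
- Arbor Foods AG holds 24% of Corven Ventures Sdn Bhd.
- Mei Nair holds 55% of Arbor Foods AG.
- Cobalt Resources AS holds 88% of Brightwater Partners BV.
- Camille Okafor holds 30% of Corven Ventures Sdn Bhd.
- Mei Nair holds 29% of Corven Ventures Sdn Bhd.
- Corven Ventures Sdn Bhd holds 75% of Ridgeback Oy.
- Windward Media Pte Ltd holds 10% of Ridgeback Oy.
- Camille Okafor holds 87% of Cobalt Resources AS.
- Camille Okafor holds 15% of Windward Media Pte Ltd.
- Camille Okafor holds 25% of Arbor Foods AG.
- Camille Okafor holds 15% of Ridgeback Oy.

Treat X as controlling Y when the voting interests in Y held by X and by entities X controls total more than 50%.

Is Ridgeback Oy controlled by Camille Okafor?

No

Camille holds 87% of Cobalt, so Camille controls Cobalt.
Cobalt holds 88% of Brightwater, so Camille controls Brightwater.
In Ridgeback, Camille's side holds only 15%, not > 50%.
So Camille does not control Ridgeback.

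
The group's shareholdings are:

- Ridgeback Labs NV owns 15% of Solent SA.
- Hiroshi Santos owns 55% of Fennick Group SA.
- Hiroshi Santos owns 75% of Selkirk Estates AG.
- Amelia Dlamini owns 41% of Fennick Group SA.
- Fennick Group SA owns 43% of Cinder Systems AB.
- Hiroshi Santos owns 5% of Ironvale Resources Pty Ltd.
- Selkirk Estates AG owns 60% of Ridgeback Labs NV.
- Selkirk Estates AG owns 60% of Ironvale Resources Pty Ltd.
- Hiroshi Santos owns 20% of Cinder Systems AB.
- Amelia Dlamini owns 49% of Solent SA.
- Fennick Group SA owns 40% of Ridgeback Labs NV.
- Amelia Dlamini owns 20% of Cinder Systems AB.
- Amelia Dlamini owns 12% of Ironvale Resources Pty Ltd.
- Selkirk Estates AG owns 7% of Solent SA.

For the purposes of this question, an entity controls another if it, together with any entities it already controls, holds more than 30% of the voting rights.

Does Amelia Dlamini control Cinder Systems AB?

Yes

Amelia holds 41% of Fennick, so Amelia controls Fennick.
Fennick and Amelia together hold 43% + 20% = 63% of Cinder, so Amelia controls Cinder.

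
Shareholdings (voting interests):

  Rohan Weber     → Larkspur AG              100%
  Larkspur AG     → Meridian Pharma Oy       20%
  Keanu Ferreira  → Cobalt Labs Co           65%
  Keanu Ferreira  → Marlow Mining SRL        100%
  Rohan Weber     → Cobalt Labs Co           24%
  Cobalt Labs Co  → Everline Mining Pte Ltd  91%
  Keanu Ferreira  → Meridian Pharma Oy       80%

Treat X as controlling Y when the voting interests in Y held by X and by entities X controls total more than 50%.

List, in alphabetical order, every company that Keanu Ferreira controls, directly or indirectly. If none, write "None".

Cobalt Labs Co, Everline Mining Pte Ltd, Marlow Mining SRL, Meridian Pharma Oy

Keanu holds 65% of Cobalt, so Keanu controls Cobalt.
Keanu holds 80% of Meridian, so Keanu controls Meridian.
Cobalt holds 91% of Everline, so Keanu controls Everline.
Keanu holds 100% of Marlow, so Keanu controls Marlow.
No other company's threshold is met.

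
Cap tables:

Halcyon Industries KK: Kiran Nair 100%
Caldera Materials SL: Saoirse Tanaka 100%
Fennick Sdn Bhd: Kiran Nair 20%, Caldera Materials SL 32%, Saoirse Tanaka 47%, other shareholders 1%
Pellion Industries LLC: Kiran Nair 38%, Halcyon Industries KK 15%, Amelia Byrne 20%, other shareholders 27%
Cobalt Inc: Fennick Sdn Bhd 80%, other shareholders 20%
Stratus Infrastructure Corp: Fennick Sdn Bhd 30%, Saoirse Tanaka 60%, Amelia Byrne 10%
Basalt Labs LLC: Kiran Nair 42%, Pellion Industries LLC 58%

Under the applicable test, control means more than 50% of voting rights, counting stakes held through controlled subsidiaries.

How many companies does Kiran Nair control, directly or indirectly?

Kiran holds 100% of Halcyon, so Kiran controls Halcyon.
Kiran and Halcyon together hold 38% + 15% = 53% of Pellion, so Kiran controls Pellion.
Kiran and Pellion together hold 42% + 58% = 100% of Basalt, so Kiran controls Basalt.
No other company's threshold is met.
Kiran controls 3 companies.

3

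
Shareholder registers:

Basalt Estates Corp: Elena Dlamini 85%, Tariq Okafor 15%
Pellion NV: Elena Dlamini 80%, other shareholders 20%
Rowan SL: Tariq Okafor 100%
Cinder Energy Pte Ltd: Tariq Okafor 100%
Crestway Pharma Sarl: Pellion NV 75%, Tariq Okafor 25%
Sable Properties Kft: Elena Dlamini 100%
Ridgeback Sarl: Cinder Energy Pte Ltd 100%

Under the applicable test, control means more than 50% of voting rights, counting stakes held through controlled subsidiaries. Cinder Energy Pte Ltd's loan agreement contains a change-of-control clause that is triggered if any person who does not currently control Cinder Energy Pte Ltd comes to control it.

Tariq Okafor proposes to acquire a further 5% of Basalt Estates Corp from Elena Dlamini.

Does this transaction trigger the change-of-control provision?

No

The purchase adds only to Tariq's holdings (Elena's stake shrinks), so Tariq is the only person who could newly come to control Cinder.
Tariq holds 100% of Cinder, so Tariq controls Cinder.
So Tariq already controls Cinder before the transaction.
After the purchase, Tariq's direct stake in Basalt rises to 15% + 5% = 20%, and Elena's stake falls to 80%.
Tariq controlled Cinder already, so this is not a new person acquiring control; every other person's position is unchanged or reduced.
No new person acquires control, so the clause is not triggered.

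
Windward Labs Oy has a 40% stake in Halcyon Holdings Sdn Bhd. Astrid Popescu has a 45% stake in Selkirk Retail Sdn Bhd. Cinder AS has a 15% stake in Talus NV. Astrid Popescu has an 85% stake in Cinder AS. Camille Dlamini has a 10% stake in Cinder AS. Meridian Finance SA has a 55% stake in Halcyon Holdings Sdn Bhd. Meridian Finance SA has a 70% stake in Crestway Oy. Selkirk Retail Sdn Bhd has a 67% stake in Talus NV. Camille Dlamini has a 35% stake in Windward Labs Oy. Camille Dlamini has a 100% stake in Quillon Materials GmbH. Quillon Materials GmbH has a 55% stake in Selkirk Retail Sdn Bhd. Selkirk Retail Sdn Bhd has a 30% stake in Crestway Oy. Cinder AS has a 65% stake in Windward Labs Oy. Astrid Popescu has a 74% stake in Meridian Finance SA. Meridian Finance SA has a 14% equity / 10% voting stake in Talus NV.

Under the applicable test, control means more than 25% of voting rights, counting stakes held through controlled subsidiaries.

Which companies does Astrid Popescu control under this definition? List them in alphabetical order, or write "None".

Astrid holds 85% of Cinder, so Astrid controls Cinder.
Astrid holds 74% of Meridian, so Astrid controls Meridian.
Cinder holds 65% of Windward, so Astrid controls Windward.
Astrid holds 45% of Selkirk, so Astrid controls Selkirk.
Selkirk and Cinder and Meridian together hold 67% + 15% + 10% = 92% of Talus, so Astrid controls Talus.
Meridian and Windward together hold 55% + 40% = 95% of Halcyon, so Astrid controls Halcyon.
Selkirk and Meridian together hold 30% + 70% = 100% of Crestway, so Astrid controls Crestway.
No other company's threshold is met.

Cinder AS, Crestway Oy, Halcyon Holdings Sdn Bhd, Meridian Finance SA, Selkirk Retail Sdn Bhd, Talus NV, Windward Labs Oy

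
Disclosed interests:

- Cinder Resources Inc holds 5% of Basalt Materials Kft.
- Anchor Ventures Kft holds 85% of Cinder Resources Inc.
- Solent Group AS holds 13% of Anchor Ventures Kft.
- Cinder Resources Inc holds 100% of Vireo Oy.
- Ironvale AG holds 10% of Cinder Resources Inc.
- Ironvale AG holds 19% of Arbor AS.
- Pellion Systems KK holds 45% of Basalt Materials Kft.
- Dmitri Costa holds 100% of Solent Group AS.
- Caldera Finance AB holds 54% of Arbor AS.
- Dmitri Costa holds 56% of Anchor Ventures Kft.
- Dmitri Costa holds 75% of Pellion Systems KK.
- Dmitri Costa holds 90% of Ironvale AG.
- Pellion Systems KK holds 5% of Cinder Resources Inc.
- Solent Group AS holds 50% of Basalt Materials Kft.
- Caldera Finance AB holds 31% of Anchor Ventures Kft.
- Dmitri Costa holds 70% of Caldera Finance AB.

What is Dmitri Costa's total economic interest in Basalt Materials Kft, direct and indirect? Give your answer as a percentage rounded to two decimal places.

88.24%

Dmitri reaches Basalt along 7 paths.
Via Ironvale → Cinder: 90% × 10% × 5% = 0.45%.
Via Caldera → Anchor → Cinder: 70% × 31% × 85% × 5% = 0.92225%.
Via Solent → Anchor → Cinder: 100% × 13% × 85% × 5% = 0.5525%.
Via Anchor → Cinder: 56% × 85% × 5% = 2.38%.
Via Pellion → Cinder: 75% × 5% × 5% = 0.1875%.
Via Solent: 100% × 50% = 50%.
Via Pellion: 75% × 45% = 33.75%.
Total: 0.45% + 0.92225% + 0.5525% + 2.38% + 0.1875% + 50% + 33.75% = 88.24225%.
Rounded: 88.24%.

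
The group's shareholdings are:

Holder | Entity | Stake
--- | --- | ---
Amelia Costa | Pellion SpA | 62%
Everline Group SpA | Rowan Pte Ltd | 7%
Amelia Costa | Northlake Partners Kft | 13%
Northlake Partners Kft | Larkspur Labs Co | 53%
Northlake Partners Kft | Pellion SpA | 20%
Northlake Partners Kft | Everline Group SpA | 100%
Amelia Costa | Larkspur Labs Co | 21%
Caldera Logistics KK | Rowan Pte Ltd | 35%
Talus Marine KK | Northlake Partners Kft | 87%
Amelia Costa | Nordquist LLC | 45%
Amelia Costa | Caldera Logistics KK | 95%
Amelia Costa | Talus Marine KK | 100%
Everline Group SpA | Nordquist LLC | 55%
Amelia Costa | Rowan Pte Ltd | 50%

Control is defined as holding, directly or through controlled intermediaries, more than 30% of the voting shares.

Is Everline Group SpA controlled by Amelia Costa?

Amelia holds 100% of Talus, so Amelia controls Talus.
Talus and Amelia together hold 87% + 13% = 100% of Northlake, so Amelia controls Northlake.
Northlake holds 100% of Everline, so Amelia controls Everline.

Yes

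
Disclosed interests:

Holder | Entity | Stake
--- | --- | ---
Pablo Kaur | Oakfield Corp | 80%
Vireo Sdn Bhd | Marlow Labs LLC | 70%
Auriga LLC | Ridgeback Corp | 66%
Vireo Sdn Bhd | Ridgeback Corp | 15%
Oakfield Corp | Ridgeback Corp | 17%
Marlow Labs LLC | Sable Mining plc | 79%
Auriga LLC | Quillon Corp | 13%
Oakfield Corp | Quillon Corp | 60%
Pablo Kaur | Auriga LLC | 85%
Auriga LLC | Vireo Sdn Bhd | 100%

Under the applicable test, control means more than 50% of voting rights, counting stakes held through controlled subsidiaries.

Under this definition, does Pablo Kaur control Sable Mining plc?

Pablo holds 85% of Auriga, so Pablo controls Auriga.
Auriga holds 100% of Vireo, so Pablo controls Vireo.
Vireo holds 70% of Marlow, so Pablo controls Marlow.
Marlow holds 79% of Sable, so Pablo controls Sable.

Yes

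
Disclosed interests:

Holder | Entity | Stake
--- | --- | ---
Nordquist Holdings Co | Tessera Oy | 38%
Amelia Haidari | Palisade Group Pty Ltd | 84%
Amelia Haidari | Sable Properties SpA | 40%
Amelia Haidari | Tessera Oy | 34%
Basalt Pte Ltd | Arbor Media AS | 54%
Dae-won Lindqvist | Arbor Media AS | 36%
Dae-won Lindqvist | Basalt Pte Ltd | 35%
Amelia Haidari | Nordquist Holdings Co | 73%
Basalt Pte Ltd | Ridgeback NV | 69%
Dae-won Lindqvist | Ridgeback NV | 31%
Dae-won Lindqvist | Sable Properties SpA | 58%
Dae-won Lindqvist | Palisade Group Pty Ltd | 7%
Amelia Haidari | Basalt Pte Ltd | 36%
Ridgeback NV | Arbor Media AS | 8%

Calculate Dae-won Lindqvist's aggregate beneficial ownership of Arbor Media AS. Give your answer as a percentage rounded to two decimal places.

59.31%

Dae-won reaches Arbor along 4 paths.
Direct stake: 36% = 36%.
Via Basalt: 35% × 54% = 18.9%.
Via Basalt → Ridgeback: 35% × 69% × 8% = 1.932%.
Via Ridgeback: 31% × 8% = 2.48%.
Total: 36% + 18.9% + 1.932% + 2.48% = 59.312%.
Rounded: 59.31%.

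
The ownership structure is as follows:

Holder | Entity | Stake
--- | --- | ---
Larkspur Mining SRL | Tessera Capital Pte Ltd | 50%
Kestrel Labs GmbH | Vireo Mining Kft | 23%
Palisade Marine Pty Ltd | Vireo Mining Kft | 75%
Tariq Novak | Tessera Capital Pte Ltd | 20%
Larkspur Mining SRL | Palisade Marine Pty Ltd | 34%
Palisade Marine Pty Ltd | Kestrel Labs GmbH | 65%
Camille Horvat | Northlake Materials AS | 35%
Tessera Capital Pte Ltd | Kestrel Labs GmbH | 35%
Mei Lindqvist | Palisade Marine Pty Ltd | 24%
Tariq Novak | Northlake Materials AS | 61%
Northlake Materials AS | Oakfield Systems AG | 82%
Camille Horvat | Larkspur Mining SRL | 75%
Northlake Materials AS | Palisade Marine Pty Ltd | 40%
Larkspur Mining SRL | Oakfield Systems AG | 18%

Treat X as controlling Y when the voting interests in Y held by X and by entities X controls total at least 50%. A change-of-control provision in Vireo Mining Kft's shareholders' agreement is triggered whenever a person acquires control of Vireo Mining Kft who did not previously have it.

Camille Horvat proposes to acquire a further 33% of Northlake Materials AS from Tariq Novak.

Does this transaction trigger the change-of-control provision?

The purchase adds only to Camille's holdings (Tariq's stake shrinks), so Camille is the only person who could newly come to control Vireo.
Camille holds 75% of Larkspur, so Camille controls Larkspur.
Larkspur holds 50% of Tessera, so Camille controls Tessera.
Neither Camille nor any entity Camille controls holds any voting interest in Vireo.
So before the transaction, Camille does not control Vireo.
After the purchase, Camille's direct stake in Northlake rises to 35% + 33% = 68%, and Tariq's stake falls to 28%.
Camille holds 68% of Northlake, so Camille controls Northlake.
Northlake and Larkspur together hold 40% + 34% = 74% of Palisade, so Camille controls Palisade.
Palisade and Tessera together hold 65% + 35% = 100% of Kestrel, so Camille controls Kestrel.
Palisade and Kestrel together hold 75% + 23% = 98% of Vireo, so Camille controls Vireo.
Camille did not control Vireo before and does after, so the clause is triggered.

Yes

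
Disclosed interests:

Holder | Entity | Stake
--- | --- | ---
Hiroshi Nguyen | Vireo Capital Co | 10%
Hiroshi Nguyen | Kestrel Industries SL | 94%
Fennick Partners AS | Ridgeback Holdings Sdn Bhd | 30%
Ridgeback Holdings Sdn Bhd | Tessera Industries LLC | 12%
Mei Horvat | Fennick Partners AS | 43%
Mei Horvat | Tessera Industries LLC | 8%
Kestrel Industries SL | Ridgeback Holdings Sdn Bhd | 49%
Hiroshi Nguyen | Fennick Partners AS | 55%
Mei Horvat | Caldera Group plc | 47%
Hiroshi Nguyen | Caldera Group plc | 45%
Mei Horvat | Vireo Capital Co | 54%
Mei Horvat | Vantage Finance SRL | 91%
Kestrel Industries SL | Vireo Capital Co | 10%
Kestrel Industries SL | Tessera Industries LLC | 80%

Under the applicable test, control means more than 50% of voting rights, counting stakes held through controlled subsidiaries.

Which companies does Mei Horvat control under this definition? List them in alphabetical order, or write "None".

Vantage Finance SRL, Vireo Capital Co

Mei holds 91% of Vantage, so Mei controls Vantage.
Mei holds 54% of Vireo, so Mei controls Vireo.
No other company's threshold is met.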